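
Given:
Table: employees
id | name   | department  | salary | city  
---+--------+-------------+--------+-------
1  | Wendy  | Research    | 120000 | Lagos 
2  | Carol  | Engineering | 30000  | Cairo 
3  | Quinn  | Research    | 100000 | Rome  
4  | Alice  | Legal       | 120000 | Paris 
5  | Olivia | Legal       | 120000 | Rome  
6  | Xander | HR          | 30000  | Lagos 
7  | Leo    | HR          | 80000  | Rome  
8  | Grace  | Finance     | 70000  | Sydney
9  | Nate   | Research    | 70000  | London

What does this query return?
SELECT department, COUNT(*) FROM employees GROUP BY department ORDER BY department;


Assigning each row to its department group:
  Wendy -> Research
  Carol -> Engineering
  Quinn -> Research
  Alice -> Legal
  Olivia -> Legal
  Xander -> HR
  Leo -> HR
  Grace -> Finance
  Nate -> Research


5 groups:
Engineering, 1
Finance, 1
HR, 2
Legal, 2
Research, 3


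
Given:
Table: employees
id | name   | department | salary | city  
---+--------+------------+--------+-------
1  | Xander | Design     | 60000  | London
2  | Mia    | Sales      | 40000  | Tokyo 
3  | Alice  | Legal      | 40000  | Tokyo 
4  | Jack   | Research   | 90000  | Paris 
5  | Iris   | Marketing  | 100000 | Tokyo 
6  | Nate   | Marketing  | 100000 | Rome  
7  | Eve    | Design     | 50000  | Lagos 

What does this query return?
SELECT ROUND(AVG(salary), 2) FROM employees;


SUM(salary) = 480000
COUNT = 7
ROUND(AVG, 2) = ROUND(480000 / 7, 2) = 68571.43

68571.43


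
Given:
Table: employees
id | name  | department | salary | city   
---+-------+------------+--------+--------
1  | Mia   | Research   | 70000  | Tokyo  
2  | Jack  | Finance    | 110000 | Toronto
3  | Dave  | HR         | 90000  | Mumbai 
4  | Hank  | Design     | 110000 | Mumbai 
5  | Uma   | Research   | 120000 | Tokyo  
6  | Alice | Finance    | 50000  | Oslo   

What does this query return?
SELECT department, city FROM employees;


Projecting columns: department, city

6 rows:
Research, Tokyo
Finance, Toronto
HR, Mumbai
Design, Mumbai
Research, Tokyo
Finance, Oslo


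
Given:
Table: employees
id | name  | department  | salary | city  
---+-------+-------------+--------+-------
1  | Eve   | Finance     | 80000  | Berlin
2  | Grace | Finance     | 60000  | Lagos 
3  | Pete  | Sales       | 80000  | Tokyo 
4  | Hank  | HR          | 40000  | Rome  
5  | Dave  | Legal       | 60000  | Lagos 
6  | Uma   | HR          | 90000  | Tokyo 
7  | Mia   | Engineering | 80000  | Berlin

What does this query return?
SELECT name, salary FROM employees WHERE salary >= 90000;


Filtering: salary >= 90000
Matching: 1 rows

1 rows:
Uma, 90000


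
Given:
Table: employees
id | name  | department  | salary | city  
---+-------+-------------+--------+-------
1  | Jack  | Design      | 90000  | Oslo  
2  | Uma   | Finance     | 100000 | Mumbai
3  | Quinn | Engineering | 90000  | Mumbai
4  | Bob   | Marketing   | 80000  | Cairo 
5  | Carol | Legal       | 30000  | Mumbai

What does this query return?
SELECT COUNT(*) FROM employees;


COUNT(*) counts all rows

5


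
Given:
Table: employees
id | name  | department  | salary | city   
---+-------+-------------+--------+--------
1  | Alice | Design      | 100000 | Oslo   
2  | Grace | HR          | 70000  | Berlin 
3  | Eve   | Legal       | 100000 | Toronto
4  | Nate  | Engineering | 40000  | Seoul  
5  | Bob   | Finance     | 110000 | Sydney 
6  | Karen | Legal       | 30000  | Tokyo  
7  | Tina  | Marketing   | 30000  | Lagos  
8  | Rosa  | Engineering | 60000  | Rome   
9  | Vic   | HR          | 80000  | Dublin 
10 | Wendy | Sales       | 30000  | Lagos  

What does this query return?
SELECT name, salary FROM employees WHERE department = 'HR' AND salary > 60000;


Filtering: department = 'HR' AND salary > 60000
Matching: 2 rows

2 rows:
Grace, 70000
Vic, 80000


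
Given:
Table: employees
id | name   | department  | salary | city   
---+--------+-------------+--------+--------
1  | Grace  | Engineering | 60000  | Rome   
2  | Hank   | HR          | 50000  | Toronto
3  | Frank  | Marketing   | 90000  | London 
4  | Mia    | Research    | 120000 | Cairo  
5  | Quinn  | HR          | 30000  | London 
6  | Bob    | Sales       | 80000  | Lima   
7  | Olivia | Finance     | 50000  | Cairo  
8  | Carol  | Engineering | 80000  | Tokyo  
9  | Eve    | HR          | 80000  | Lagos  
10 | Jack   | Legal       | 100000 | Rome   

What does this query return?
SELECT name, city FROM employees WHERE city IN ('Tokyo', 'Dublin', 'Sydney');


Filtering: city IN ('Tokyo', 'Dublin', 'Sydney')
Matching: 1 rows

1 rows:
Carol, Tokyo


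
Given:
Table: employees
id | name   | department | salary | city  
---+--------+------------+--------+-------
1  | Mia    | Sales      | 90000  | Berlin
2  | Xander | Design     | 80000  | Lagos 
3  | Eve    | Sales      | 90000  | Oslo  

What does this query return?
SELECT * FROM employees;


SELECT * returns all 3 rows with all columns

3 rows:
1, Mia, Sales, 90000, Berlin
2, Xander, Design, 80000, Lagos
3, Eve, Sales, 90000, Oslo


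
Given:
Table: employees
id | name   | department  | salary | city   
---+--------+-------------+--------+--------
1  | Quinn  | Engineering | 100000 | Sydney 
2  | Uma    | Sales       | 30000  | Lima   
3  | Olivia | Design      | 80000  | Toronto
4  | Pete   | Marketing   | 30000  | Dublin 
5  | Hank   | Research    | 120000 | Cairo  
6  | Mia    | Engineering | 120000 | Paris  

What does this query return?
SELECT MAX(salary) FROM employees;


Salaries: 100000, 30000, 80000, 30000, 120000, 120000
MAX = 120000

120000


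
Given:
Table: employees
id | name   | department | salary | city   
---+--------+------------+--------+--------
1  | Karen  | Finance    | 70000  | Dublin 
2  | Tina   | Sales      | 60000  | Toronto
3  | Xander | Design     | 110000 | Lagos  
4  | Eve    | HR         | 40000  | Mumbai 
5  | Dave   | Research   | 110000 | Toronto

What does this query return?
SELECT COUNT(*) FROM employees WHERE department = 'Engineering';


Counting rows where department = 'Engineering'


0


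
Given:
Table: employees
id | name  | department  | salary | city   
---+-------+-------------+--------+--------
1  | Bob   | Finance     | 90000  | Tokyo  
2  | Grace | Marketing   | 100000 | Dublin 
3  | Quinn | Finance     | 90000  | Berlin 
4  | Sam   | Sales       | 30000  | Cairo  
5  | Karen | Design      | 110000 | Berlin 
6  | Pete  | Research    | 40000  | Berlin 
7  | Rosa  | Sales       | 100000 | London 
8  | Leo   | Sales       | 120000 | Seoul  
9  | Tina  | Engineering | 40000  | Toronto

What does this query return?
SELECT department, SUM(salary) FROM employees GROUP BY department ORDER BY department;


Summing salary within each department:
  Design: 110000 = 110000
  Engineering: 40000 = 40000
  Finance: 90000 + 90000 = 180000
  Marketing: 100000 = 100000
  Research: 40000 = 40000
  Sales: 30000 + 100000 + 120000 = 250000


6 groups:
Design, 110000
Engineering, 40000
Finance, 180000
Marketing, 100000
Research, 40000
Sales, 250000


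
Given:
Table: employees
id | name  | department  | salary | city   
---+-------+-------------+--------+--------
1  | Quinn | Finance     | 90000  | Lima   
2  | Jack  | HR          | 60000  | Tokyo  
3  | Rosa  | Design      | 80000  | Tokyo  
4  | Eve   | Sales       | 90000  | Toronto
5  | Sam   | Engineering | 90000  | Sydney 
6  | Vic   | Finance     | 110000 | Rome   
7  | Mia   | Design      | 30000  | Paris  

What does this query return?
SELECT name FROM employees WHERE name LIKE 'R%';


LIKE 'R%' matches names starting with 'R'
Matching: 1

1 rows:
Rosa


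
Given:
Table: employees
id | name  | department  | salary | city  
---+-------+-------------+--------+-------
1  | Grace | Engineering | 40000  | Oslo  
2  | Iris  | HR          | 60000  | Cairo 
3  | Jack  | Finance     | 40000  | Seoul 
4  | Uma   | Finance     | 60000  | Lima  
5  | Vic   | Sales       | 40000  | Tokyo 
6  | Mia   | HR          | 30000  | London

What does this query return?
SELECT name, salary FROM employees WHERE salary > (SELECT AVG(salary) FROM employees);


Subquery: AVG(salary) = 45000.0
Filtering: salary > 45000.0
  Iris (60000) -> MATCH
  Uma (60000) -> MATCH


2 rows:
Iris, 60000
Uma, 60000


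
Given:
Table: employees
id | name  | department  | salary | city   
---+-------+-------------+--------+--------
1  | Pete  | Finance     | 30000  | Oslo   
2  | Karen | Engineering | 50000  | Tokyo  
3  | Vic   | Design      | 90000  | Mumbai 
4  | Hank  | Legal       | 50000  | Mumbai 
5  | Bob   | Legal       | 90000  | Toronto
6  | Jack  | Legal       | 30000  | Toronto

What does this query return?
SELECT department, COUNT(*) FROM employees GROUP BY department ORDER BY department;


Assigning each row to its department group:
  Pete -> Finance
  Karen -> Engineering
  Vic -> Design
  Hank -> Legal
  Bob -> Legal
  Jack -> Legal


4 groups:
Design, 1
Engineering, 1
Finance, 1
Legal, 3


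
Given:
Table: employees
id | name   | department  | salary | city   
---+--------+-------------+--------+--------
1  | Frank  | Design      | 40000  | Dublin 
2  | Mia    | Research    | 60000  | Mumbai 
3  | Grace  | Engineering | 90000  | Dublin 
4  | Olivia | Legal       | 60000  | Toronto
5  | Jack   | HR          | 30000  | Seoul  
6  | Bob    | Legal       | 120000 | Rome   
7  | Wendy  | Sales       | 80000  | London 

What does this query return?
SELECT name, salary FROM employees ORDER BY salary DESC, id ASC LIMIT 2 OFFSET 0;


Sort by salary DESC (id ASC tiebreak), then skip 0 and take 2
Rows 1 through 2

2 rows:
Bob, 120000
Grace, 90000


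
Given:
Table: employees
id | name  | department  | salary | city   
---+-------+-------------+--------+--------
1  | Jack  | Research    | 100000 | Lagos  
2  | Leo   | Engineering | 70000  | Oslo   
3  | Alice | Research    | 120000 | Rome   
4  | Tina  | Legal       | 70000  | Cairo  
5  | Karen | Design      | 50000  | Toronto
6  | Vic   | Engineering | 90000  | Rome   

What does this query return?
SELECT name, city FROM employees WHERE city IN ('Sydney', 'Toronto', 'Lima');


Filtering: city IN ('Sydney', 'Toronto', 'Lima')
Matching: 1 rows

1 rows:
Karen, Toronto


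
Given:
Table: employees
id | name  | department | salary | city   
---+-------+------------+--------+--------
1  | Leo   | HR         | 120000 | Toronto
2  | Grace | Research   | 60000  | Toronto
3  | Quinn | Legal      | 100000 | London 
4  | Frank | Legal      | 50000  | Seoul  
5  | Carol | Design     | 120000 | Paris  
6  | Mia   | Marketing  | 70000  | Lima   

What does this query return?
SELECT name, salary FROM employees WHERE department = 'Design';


Filtering: department = 'Design'
Matching rows: 1

1 rows:
Carol, 120000


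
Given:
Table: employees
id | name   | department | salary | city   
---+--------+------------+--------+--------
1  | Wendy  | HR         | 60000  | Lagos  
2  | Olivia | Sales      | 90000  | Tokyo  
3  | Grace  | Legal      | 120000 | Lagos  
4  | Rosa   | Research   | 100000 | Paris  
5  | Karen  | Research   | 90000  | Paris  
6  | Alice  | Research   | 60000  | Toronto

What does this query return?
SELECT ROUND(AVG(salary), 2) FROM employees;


SUM(salary) = 520000
COUNT = 6
ROUND(AVG, 2) = ROUND(520000 / 6, 2) = 86666.67

86666.67


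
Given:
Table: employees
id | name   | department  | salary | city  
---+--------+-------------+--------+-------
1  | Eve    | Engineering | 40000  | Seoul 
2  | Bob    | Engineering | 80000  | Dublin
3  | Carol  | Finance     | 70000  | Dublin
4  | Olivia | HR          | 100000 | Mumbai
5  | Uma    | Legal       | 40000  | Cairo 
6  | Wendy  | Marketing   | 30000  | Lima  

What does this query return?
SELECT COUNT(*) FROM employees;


COUNT(*) counts all rows

6


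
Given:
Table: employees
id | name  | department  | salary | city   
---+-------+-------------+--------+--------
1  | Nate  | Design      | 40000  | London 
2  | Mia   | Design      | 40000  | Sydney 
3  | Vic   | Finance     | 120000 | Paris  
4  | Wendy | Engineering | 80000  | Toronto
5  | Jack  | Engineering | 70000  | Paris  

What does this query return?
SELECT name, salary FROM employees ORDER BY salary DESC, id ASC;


Sorting by salary DESC, then id ASC for ties

5 rows:
Vic, 120000
Wendy, 80000
Jack, 70000
Nate, 40000
Mia, 40000


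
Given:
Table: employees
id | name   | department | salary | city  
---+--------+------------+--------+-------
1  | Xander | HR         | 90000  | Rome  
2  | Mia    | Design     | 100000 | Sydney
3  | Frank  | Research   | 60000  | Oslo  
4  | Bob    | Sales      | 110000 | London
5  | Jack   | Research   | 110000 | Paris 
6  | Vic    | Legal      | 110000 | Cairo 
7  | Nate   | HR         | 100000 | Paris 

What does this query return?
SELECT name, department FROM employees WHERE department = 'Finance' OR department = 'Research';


Filtering: department = 'Finance' OR 'Research'
Matching: 2 rows

2 rows:
Frank, Research
Jack, Research


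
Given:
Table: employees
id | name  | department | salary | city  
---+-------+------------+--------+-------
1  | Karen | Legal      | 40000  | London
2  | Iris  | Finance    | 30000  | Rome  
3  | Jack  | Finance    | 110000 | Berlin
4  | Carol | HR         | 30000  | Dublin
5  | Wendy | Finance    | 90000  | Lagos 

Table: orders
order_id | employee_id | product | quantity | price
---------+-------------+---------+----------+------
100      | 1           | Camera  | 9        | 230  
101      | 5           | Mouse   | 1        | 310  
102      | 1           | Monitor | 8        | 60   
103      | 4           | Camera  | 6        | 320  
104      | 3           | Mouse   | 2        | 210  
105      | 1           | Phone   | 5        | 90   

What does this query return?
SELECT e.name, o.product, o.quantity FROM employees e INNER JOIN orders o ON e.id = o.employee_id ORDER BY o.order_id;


Joining employees.id = orders.employee_id:
  employee Karen (id=1) -> order Camera
  employee Wendy (id=5) -> order Mouse
  employee Karen (id=1) -> order Monitor
  employee Carol (id=4) -> order Camera
  employee Jack (id=3) -> order Mouse
  employee Karen (id=1) -> order Phone


6 rows:
Karen, Camera, 9
Wendy, Mouse, 1
Karen, Monitor, 8
Carol, Camera, 6
Jack, Mouse, 2
Karen, Phone, 5


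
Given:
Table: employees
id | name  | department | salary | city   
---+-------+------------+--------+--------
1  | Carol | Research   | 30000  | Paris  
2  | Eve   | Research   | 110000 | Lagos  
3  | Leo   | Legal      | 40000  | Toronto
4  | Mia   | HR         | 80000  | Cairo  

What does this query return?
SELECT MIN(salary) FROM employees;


Salaries: 30000, 110000, 40000, 80000
MIN = 30000

30000


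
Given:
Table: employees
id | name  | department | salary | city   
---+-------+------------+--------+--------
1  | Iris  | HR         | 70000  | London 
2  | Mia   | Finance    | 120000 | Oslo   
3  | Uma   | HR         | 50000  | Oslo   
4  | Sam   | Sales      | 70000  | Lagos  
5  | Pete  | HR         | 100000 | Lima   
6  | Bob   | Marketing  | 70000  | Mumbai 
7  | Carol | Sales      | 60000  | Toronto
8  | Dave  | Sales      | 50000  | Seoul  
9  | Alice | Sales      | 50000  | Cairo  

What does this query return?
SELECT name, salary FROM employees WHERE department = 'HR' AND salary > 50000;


Filtering: department = 'HR' AND salary > 50000
Matching: 2 rows

2 rows:
Iris, 70000
Pete, 100000


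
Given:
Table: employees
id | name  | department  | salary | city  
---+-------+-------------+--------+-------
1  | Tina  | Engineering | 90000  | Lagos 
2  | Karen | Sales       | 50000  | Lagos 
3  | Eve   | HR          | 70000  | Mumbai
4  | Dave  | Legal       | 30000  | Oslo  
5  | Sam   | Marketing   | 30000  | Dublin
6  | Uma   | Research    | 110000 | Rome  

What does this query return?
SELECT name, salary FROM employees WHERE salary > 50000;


Filtering: salary > 50000
Matching: 3 rows

3 rows:
Tina, 90000
Eve, 70000
Uma, 110000


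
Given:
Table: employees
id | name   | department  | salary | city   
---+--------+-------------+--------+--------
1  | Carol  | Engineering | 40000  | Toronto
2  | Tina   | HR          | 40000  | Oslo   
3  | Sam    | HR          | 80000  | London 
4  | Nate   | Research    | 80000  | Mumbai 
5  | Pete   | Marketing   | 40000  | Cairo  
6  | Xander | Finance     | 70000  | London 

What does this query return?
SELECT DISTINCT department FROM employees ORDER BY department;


All 'department' values (row order): Engineering, HR, HR, Research, Marketing, Finance
Removing duplicates leaves 5 unique value(s).

5 values:
Engineering
Finance
HR
Marketing
Research


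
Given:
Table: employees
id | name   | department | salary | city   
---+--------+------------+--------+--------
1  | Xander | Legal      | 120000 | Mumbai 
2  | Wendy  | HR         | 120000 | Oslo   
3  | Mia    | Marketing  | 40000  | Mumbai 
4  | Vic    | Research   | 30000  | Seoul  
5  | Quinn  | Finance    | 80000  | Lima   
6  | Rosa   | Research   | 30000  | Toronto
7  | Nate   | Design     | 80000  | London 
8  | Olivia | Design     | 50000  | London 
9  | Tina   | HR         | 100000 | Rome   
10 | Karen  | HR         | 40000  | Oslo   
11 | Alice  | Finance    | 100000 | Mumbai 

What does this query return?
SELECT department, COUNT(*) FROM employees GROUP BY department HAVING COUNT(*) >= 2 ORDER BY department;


Groups with count >= 2:
  Design: 2 -> PASS
  Finance: 2 -> PASS
  HR: 3 -> PASS
  Research: 2 -> PASS
  Legal: 1 -> filtered out
  Marketing: 1 -> filtered out


4 groups:
Design, 2
Finance, 2
HR, 3
Research, 2


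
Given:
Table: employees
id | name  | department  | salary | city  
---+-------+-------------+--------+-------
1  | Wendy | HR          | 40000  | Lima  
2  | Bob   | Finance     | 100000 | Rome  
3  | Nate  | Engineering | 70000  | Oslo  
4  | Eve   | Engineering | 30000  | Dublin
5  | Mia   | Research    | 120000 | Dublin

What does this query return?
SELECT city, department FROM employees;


Projecting columns: city, department

5 rows:
Lima, HR
Rome, Finance
Oslo, Engineering
Dublin, Engineering
Dublin, Research


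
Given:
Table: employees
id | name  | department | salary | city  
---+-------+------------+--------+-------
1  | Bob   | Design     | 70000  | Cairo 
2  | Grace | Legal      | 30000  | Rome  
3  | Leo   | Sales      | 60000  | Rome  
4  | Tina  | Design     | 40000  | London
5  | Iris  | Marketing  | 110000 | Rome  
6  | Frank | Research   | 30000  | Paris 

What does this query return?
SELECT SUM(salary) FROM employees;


SUM(salary) = 70000 + 30000 + 60000 + 40000 + 110000 + 30000 = 340000

340000


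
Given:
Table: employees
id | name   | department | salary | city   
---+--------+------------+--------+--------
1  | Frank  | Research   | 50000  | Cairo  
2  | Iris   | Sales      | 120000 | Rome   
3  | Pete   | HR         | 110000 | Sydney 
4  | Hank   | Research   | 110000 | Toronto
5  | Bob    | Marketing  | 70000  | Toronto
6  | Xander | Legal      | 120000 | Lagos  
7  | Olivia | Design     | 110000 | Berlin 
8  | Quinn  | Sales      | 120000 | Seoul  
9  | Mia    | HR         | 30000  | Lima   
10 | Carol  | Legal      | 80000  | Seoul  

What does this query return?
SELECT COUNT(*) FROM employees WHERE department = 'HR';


Counting rows where department = 'HR'
  Pete -> MATCH
  Mia -> MATCH


2


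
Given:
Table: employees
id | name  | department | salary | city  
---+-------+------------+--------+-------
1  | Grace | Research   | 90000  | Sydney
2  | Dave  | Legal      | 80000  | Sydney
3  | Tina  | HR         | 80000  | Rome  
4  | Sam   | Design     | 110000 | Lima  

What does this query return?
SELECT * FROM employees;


SELECT * returns all 4 rows with all columns

4 rows:
1, Grace, Research, 90000, Sydney
2, Dave, Legal, 80000, Sydney
3, Tina, HR, 80000, Rome
4, Sam, Design, 110000, Lima


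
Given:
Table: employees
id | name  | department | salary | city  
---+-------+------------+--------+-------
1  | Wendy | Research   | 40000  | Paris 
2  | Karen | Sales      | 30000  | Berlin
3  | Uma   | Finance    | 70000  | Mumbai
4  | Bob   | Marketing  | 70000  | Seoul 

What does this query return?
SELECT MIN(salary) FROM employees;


Salaries: 40000, 30000, 70000, 70000
MIN = 30000

30000


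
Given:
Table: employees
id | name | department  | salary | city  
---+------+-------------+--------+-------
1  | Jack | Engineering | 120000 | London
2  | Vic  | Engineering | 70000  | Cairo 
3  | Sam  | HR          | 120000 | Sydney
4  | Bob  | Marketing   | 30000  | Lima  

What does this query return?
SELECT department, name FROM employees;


Projecting columns: department, name

4 rows:
Engineering, Jack
Engineering, Vic
HR, Sam
Marketing, Bob


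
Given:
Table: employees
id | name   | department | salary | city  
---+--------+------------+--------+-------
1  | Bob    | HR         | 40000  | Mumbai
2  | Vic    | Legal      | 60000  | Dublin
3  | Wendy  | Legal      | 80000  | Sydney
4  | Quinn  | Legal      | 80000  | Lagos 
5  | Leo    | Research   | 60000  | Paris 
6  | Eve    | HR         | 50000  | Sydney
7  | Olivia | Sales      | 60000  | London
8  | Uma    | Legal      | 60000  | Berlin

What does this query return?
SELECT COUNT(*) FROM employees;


COUNT(*) counts all rows

8


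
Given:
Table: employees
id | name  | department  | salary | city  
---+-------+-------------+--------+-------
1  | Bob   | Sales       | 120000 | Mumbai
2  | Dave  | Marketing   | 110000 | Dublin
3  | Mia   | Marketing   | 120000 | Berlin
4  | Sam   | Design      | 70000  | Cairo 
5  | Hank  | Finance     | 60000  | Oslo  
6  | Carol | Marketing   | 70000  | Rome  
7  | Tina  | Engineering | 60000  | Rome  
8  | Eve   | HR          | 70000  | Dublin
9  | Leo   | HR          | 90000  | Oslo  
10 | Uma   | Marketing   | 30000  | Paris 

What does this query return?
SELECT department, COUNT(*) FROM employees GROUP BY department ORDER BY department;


Assigning each row to its department group:
  Bob -> Sales
  Dave -> Marketing
  Mia -> Marketing
  Sam -> Design
  Hank -> Finance
  Carol -> Marketing
  Tina -> Engineering
  Eve -> HR
  Leo -> HR
  Uma -> Marketing


6 groups:
Design, 1
Engineering, 1
Finance, 1
HR, 2
Marketing, 4
Sales, 1


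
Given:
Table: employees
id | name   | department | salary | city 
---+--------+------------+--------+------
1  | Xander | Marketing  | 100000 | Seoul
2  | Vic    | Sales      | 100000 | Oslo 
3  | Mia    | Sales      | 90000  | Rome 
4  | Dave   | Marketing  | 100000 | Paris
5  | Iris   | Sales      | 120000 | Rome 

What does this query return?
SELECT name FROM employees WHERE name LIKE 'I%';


LIKE 'I%' matches names starting with 'I'
Matching: 1

1 rows:
Iris


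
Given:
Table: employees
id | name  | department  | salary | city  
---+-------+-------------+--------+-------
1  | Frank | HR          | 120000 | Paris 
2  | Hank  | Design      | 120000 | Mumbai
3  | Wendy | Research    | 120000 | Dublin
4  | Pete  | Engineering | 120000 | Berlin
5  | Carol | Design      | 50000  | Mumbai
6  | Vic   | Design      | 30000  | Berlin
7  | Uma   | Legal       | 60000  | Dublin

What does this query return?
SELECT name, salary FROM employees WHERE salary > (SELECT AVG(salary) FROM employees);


Subquery: AVG(salary) = 88571.43
Filtering: salary > 88571.43
  Frank (120000) -> MATCH
  Hank (120000) -> MATCH
  Wendy (120000) -> MATCH
  Pete (120000) -> MATCH


4 rows:
Frank, 120000
Hank, 120000
Wendy, 120000
Pete, 120000


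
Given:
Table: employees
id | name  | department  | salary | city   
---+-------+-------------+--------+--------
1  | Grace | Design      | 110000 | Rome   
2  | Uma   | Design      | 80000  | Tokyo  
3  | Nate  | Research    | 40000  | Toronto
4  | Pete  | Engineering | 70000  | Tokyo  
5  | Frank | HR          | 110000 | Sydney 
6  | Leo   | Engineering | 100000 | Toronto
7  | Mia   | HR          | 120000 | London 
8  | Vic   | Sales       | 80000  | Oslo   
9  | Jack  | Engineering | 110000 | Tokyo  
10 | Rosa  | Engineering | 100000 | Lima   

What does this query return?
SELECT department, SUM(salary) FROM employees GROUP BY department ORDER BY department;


Summing salary within each department:
  Design: 110000 + 80000 = 190000
  Engineering: 70000 + 100000 + 110000 + 100000 = 380000
  HR: 110000 + 120000 = 230000
  Research: 40000 = 40000
  Sales: 80000 = 80000


5 groups:
Design, 190000
Engineering, 380000
HR, 230000
Research, 40000
Sales, 80000


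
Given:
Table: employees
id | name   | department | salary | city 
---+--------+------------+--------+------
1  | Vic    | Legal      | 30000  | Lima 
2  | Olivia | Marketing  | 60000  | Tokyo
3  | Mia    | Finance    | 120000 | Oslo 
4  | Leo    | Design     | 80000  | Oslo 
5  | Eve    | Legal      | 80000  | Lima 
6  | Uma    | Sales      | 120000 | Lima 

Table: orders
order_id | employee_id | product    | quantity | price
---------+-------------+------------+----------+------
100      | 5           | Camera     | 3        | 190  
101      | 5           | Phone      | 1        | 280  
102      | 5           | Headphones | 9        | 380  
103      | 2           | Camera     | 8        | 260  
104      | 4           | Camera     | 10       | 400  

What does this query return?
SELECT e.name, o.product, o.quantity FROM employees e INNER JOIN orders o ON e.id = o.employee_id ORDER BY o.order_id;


Joining employees.id = orders.employee_id:
  employee Eve (id=5) -> order Camera
  employee Eve (id=5) -> order Phone
  employee Eve (id=5) -> order Headphones
  employee Olivia (id=2) -> order Camera
  employee Leo (id=4) -> order Camera


5 rows:
Eve, Camera, 3
Eve, Phone, 1
Eve, Headphones, 9
Olivia, Camera, 8
Leo, Camera, 10


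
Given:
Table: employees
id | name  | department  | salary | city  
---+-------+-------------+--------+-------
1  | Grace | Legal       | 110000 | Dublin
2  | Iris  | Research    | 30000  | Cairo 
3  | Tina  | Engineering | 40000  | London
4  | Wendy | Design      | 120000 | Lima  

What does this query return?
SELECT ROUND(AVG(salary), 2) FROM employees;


SUM(salary) = 300000
COUNT = 4
ROUND(AVG, 2) = ROUND(300000 / 4, 2) = 75000.0

75000.0


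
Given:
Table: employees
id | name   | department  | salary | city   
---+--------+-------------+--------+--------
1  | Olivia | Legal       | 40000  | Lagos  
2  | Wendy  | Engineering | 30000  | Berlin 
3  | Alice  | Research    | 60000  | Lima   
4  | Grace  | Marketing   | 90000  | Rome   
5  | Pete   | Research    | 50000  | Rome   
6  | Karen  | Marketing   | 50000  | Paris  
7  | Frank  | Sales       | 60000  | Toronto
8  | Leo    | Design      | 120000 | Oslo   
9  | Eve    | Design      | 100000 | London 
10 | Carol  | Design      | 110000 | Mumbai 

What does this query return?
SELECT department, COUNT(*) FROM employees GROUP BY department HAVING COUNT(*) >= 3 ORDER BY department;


Groups with count >= 3:
  Design: 3 -> PASS
  Engineering: 1 -> filtered out
  Legal: 1 -> filtered out
  Marketing: 2 -> filtered out
  Research: 2 -> filtered out
  Sales: 1 -> filtered out


1 groups:
Design, 3


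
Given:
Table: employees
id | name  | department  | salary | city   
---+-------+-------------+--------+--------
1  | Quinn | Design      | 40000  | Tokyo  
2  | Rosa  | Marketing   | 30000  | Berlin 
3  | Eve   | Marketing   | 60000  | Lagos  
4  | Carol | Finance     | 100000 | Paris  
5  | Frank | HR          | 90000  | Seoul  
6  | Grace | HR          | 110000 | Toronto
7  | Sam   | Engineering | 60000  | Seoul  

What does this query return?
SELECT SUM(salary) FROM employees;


SUM(salary) = 40000 + 30000 + 60000 + 100000 + 90000 + 110000 + 60000 = 490000

490000


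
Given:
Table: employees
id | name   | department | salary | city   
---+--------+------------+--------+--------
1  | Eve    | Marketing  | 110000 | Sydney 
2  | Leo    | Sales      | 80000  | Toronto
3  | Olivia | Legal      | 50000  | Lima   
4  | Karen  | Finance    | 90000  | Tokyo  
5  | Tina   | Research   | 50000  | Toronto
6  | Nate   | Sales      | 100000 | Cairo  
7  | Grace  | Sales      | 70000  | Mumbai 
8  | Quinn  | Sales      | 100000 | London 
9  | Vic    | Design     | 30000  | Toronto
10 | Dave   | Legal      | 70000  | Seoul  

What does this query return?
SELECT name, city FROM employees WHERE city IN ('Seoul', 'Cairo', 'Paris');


Filtering: city IN ('Seoul', 'Cairo', 'Paris')
Matching: 2 rows

2 rows:
Nate, Cairo
Dave, Seoul


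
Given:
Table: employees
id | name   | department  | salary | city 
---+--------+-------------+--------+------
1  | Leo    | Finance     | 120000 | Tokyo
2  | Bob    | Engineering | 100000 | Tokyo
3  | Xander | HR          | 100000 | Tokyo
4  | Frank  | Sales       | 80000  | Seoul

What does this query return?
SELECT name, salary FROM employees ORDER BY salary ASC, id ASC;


Sorting by salary ASC, then id ASC for ties

4 rows:
Frank, 80000
Bob, 100000
Xander, 100000
Leo, 120000


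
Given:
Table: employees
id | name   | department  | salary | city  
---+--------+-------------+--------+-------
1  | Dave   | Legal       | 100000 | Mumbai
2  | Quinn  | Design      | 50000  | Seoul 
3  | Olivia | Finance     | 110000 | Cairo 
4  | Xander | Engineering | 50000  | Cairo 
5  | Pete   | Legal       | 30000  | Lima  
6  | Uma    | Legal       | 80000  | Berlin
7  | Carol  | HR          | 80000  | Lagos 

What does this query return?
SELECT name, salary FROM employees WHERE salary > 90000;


Filtering: salary > 90000
Matching: 2 rows

2 rows:
Dave, 100000
Olivia, 110000


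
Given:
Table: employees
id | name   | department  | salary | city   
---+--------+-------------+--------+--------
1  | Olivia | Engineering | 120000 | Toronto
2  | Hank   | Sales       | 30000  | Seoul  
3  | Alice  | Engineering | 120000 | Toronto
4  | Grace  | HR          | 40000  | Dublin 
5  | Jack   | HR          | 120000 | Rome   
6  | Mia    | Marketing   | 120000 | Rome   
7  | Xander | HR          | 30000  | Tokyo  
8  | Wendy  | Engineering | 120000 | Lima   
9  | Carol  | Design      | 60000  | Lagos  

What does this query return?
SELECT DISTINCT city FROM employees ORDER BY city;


All 'city' values (row order): Toronto, Seoul, Toronto, Dublin, Rome, Rome, Tokyo, Lima, Lagos
Removing duplicates leaves 7 unique value(s).

7 values:
Dublin
Lagos
Lima
Rome
Seoul
Tokyo
Toronto


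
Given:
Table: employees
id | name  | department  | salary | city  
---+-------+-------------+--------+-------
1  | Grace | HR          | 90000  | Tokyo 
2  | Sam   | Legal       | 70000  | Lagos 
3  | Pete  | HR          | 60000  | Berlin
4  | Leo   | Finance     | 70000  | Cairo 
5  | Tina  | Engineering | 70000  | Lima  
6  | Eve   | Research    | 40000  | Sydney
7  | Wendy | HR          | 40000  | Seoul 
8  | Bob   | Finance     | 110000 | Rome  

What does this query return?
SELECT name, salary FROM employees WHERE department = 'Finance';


Filtering: department = 'Finance'
Matching rows: 2

2 rows:
Leo, 70000
Bob, 110000


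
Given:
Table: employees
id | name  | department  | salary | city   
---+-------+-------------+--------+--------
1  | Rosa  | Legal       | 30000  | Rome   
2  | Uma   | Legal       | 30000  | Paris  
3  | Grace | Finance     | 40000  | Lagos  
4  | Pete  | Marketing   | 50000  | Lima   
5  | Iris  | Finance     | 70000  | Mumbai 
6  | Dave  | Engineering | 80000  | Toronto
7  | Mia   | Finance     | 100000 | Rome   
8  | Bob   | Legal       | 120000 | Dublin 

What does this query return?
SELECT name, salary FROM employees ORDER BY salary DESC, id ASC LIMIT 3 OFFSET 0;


Sort by salary DESC (id ASC tiebreak), then skip 0 and take 3
Rows 1 through 3

3 rows:
Bob, 120000
Mia, 100000
Dave, 80000


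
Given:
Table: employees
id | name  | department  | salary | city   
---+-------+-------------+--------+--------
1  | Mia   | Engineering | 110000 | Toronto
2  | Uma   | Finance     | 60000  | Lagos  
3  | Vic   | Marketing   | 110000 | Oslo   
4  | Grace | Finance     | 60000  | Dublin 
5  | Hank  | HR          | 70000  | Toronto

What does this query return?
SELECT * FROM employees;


SELECT * returns all 5 rows with all columns

5 rows:
1, Mia, Engineering, 110000, Toronto
2, Uma, Finance, 60000, Lagos
3, Vic, Marketing, 110000, Oslo
4, Grace, Finance, 60000, Dublin
5, Hank, HR, 70000, Toronto


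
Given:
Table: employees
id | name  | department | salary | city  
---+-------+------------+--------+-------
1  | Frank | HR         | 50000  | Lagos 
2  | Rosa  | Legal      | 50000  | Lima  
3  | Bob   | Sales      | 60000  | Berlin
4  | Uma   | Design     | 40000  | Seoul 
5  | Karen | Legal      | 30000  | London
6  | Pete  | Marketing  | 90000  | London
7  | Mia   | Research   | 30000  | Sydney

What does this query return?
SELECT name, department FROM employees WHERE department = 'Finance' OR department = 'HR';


Filtering: department = 'Finance' OR 'HR'
Matching: 1 rows

1 rows:
Frank, HR


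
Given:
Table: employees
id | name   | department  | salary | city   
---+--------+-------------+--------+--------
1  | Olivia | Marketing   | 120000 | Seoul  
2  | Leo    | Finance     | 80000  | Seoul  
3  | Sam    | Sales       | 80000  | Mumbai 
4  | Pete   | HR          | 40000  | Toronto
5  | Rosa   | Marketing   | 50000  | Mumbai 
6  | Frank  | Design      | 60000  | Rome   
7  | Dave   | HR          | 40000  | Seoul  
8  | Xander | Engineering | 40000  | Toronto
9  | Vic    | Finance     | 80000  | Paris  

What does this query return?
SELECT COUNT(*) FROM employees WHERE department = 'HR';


Counting rows where department = 'HR'
  Pete -> MATCH
  Dave -> MATCH


2


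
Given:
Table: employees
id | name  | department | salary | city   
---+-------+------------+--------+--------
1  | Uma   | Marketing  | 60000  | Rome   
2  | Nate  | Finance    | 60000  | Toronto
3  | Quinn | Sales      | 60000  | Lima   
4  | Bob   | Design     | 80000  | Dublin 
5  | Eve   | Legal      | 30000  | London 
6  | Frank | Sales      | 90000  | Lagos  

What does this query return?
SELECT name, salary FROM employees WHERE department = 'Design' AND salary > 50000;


Filtering: department = 'Design' AND salary > 50000
Matching: 1 rows

1 rows:
Bob, 80000


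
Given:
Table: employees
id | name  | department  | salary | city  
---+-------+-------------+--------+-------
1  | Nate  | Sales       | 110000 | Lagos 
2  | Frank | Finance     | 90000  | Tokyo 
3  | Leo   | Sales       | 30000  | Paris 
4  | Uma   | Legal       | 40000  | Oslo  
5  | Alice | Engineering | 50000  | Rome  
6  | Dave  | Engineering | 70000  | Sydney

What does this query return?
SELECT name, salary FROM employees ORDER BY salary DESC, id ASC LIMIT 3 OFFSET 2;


Sort by salary DESC (id ASC tiebreak), then skip 2 and take 3
Rows 3 through 5

3 rows:
Dave, 70000
Alice, 50000
Uma, 40000


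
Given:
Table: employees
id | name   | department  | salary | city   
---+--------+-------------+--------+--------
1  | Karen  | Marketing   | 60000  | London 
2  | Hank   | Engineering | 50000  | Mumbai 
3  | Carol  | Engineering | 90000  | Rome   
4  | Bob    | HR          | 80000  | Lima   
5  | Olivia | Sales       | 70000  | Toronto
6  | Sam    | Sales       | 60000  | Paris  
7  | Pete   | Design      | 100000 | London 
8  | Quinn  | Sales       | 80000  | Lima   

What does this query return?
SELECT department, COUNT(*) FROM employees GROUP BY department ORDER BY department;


Assigning each row to its department group:
  Karen -> Marketing
  Hank -> Engineering
  Carol -> Engineering
  Bob -> HR
  Olivia -> Sales
  Sam -> Sales
  Pete -> Design
  Quinn -> Sales


5 groups:
Design, 1
Engineering, 2
HR, 1
Marketing, 1
Sales, 3


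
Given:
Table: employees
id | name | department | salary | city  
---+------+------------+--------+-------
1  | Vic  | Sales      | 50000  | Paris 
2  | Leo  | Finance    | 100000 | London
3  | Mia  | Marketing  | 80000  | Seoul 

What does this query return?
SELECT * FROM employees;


SELECT * returns all 3 rows with all columns

3 rows:
1, Vic, Sales, 50000, Paris
2, Leo, Finance, 100000, London
3, Mia, Marketing, 80000, Seoul


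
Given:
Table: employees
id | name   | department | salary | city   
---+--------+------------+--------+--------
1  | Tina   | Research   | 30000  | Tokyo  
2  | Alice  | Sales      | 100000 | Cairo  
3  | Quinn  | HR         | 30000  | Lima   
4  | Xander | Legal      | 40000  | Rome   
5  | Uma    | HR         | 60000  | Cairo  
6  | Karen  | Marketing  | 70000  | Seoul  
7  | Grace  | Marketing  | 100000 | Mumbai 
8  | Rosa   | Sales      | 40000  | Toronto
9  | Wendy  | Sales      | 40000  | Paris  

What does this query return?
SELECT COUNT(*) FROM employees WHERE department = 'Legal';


Counting rows where department = 'Legal'
  Xander -> MATCH


1


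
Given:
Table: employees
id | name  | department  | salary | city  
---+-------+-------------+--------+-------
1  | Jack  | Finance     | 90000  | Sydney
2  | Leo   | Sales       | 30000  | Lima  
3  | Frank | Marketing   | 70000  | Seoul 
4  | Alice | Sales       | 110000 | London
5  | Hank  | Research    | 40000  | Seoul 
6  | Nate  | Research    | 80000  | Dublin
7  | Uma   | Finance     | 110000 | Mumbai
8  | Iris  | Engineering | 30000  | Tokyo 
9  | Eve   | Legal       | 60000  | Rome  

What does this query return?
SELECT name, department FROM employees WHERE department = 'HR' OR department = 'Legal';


Filtering: department = 'HR' OR 'Legal'
Matching: 1 rows

1 rows:
Eve, Legal


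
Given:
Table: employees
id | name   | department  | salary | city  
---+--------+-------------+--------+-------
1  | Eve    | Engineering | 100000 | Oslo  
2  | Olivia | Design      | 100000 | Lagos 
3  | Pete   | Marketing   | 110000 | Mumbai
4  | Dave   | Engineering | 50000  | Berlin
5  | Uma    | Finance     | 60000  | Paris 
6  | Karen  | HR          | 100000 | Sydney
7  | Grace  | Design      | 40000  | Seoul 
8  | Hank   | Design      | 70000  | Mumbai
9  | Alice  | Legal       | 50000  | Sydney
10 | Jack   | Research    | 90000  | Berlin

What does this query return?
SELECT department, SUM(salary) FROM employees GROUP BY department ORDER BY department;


Summing salary within each department:
  Design: 100000 + 40000 + 70000 = 210000
  Engineering: 100000 + 50000 = 150000
  Finance: 60000 = 60000
  HR: 100000 = 100000
  Legal: 50000 = 50000
  Marketing: 110000 = 110000
  Research: 90000 = 90000


7 groups:
Design, 210000
Engineering, 150000
Finance, 60000
HR, 100000
Legal, 50000
Marketing, 110000
Research, 90000


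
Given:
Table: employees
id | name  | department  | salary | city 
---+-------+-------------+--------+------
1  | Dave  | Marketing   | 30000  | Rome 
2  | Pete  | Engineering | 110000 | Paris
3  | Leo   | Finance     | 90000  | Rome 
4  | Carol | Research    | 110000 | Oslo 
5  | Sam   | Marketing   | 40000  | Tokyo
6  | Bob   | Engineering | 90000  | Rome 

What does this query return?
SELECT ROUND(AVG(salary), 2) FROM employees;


SUM(salary) = 470000
COUNT = 6
ROUND(AVG, 2) = ROUND(470000 / 6, 2) = 78333.33

78333.33


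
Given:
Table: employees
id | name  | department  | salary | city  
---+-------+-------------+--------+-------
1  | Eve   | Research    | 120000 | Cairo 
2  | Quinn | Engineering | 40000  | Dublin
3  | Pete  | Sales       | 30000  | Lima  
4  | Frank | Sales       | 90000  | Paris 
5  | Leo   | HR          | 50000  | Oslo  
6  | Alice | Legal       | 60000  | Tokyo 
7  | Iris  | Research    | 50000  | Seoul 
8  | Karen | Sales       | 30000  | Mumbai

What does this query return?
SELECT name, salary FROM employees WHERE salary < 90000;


Filtering: salary < 90000
Matching: 6 rows

6 rows:
Quinn, 40000
Pete, 30000
Leo, 50000
Alice, 60000
Iris, 50000
Karen, 30000


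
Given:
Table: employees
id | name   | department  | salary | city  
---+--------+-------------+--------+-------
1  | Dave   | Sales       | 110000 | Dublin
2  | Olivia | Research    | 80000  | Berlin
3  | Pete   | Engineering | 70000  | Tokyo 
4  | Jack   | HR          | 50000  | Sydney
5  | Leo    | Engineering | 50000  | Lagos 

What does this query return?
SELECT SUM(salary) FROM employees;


SUM(salary) = 110000 + 80000 + 70000 + 50000 + 50000 = 360000

360000


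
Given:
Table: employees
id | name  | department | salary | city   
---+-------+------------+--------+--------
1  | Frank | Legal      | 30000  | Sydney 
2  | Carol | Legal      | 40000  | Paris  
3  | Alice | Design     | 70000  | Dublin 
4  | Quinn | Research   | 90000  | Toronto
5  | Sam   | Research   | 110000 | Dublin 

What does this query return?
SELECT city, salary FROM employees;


Projecting columns: city, salary

5 rows:
Sydney, 30000
Paris, 40000
Dublin, 70000
Toronto, 90000
Dublin, 110000
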